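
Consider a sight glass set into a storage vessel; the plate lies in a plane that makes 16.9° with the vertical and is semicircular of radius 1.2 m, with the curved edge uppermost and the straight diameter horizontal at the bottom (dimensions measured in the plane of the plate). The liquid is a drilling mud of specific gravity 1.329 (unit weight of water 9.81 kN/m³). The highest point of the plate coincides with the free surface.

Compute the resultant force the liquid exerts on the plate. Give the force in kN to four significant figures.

γ = 1.329 × 9.81 = 13.03749 kN/m³.
The plate makes 16.9° with the vertical, i.e. θ = 90° − 16.9° = 73.1° to the horizontal. Measuring y along the incline from the free-surface line, vertical depth h = y·sinθ with sinθ = 0.956814.
The centroid lies 4r/(3π) = 0.509296 m above the diameter, so r − 4r/(3π) = 1.2 − 0.509296 = 0.690704 m below the topmost point, so y_c = 0.690704 m and h_c = 0.690704 × 0.956814 = 0.660875 m.
A = πr²/2 = π × 1.2²/2 = 2.26195 m².
Resultant F = γ·h_c·A = 13.03749 × 0.660875 × 2.26195 = 19.4893 kN.

F ≈ 19.49 kN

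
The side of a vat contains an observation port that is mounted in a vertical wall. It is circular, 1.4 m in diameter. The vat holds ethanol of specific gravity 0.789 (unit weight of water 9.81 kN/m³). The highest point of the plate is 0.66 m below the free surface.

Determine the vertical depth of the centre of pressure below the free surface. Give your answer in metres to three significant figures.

γ = 0.789 × 9.81 = 7.74009 kN/m³.
The centroid is at the centre, 0.7 m below the top of the plate, so the centroid depth is h_c = 0.66 + 0.7 = 1.36 m.
A = π(0.7)² = 1.53938 m².
Resultant F = γ·h_c·A = 7.74009 × 1.36 × 1.53938 = 16.2043 kN.
I_c = πr⁴/4 = π × 0.7⁴/4 = 0.188574 m⁴.
Centre of pressure: y_p = y_c + I_c/(y_c·A) = 1.36 + 0.188574/(1.36 × 1.53938) = 1.36 + 0.0900735 = 1.45007 m along the plane.

h_p = 1.45 m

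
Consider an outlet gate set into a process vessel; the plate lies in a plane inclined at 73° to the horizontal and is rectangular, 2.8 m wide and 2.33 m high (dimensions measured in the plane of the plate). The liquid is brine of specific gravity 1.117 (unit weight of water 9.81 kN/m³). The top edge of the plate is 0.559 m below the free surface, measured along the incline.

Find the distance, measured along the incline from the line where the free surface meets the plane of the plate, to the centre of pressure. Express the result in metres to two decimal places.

y_p = 1.99 m

γ = 1.117 × 9.81 = 10.95777 kN/m³.
Let θ = 73° be the plate's angle to the horizontal; measure y along the incline from where the plane meets the free surface. Vertical depth h = y·sinθ with sinθ = 0.956305.
The centroid lies 2.33/2 = 1.165 m below the top edge, so y_c = 0.559 + 1.165 = 1.724 m and h_c = 1.724 × 0.956305 = 1.64867 m.
A = 2.8 × 2.33 = 6.524 m².
Resultant F = γ·h_c·A = 10.95777 × 1.64867 × 6.524 = 117.861 kN.
I_c = b·h³/12 = 2.8 × 2.33³/12 = 2.95151 m⁴.
Centre of pressure: y_p = y_c + I_c/(y_c·A) = 1.724 + 2.95151/(1.724 × 6.524) = 1.724 + 0.262418 = 1.98642 m along the plane.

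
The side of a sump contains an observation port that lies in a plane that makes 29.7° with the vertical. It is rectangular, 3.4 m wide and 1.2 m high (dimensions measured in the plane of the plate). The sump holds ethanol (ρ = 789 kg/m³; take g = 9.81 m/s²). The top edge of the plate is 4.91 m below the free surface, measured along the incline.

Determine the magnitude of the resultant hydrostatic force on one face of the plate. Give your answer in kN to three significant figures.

F ≈ 151 kN

γ = ρg = 789 × 9.81 / 1000 = 7.74009 kN/m³.
The plate makes 29.7° with the vertical, i.e. θ = 90° − 29.7° = 60.3° to the horizontal. Measuring y along the incline from the free-surface line, vertical depth h = y·sinθ with sinθ = 0.868632.
The centroid lies 1.2/2 = 0.6 m below the top edge, so y_c = 4.91 + 0.6 = 5.51 m and h_c = 5.51 × 0.868632 = 4.78616 m.
A = 3.4 × 1.2 = 4.08 m².
Resultant F = γ·h_c·A = 7.74009 × 4.78616 × 4.08 = 151.145 kN.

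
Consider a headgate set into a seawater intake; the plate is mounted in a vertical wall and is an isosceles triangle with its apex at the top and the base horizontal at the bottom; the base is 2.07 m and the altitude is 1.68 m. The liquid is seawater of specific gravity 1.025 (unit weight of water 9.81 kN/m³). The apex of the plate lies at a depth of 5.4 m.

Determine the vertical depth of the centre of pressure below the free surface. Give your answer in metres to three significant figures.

h_p = 6.54 m

γ = 1.025 × 9.81 = 10.05525 kN/m³.
With the apex up, the centroid sits 2h/3 = 2 × 1.68/3 = 1.12 m below the apex, so the centroid depth is h_c = 5.4 + 1.12 = 6.52 m.
A = ½ × 2.07 × 1.68 = 1.7388 m².
Resultant F = γ·h_c·A = 10.05525 × 6.52 × 1.7388 = 113.996 kN.
I_c = b·h³/36 = 2.07 × 1.68³/36 = 0.272644 m⁴.
Centre of pressure: y_p = y_c + I_c/(y_c·A) = 6.52 + 0.272644/(6.52 × 1.7388) = 6.52 + 0.0240491 = 6.54405 m along the plane.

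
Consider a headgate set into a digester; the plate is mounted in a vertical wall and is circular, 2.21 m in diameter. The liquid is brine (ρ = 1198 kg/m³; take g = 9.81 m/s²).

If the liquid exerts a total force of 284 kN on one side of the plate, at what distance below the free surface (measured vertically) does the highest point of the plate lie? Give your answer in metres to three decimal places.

d_top ≈ 5.195 m

γ = ρg = 1198 × 9.81 / 1000 = 11.75238 kN/m³.
A = π(1.105)² = 3.83596 m².
From F = γ·h_c·A, the centroid depth is h_c = 284/(11.75238 × 3.83596) = 6.29968 m.
The centroid is at the centre, 1.105 m below the top of the plate, so the highest point sits at h_top = 6.29968 − 1.105 = 5.19468 m below the surface.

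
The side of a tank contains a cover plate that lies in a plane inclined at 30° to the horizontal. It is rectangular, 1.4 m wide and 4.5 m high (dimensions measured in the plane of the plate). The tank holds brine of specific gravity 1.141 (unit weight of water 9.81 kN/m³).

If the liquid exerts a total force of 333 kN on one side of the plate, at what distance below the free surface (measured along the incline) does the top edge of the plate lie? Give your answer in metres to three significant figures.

γ = 1.141 × 9.81 = 11.19321 kN/m³.
A = 1.4 × 4.5 = 6.3 m².
From F = γ·h_c·A, the centroid depth is h_c = 333/(11.19321 × 6.3) = 4.72225 m.
Let θ = 30° be the plate's angle to the horizontal; measure y along the incline from where the plane meets the free surface. Vertical depth h = y·sinθ with sinθ = 0.500000.
Along the incline, y_c = h_c/sinθ = 4.72225/0.500000 = 9.4445 m.
The centroid lies 4.5/2 = 2.25 m below the top edge, so the top edge sits at y_top = 9.4445 − 2.25 = 7.1945 m along the incline.

y_top ≈ 7.19 m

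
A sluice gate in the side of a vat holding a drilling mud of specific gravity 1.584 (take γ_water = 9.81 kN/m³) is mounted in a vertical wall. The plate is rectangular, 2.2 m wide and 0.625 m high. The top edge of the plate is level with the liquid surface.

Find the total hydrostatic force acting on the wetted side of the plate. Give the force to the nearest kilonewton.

γ = 1.584 × 9.81 = 15.53904 kN/m³.
The centroid lies 0.625/2 = 0.3125 m below the top edge, so the centroid depth is h_c = 0.3125 m.
A = 2.2 × 0.625 = 1.375 m².
Resultant F = γ·h_c·A = 15.53904 × 0.3125 × 1.375 = 6.67693 kN.

F ≈ 7 kN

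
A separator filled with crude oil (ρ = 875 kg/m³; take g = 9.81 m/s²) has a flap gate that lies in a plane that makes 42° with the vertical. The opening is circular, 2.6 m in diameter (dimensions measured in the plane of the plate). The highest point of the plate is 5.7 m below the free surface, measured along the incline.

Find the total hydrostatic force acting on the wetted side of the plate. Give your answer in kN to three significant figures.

F ≈ 237 kN

γ = ρg = 875 × 9.81 / 1000 = 8.58375 kN/m³.
The plate makes 42° with the vertical, i.e. θ = 90° − 42° = 48° to the horizontal. Measuring y along the incline from the free-surface line, vertical depth h = y·sinθ with sinθ = 0.743145.
The centroid is at the centre, 1.3 m below the top of the plate, so y_c = 5.7 + 1.3 = 7 m and h_c = 7 × 0.743145 = 5.20201 m.
A = π(1.3)² = 5.30929 m².
Resultant F = γ·h_c·A = 8.58375 × 5.20201 × 5.30929 = 237.074 kN.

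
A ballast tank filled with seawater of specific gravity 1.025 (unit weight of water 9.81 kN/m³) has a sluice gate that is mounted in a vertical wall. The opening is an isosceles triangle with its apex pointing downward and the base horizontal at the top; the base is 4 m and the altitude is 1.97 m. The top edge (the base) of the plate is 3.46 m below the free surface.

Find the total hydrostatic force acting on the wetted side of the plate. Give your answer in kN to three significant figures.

γ = 1.025 × 9.81 = 10.05525 kN/m³.
With the apex down, the centroid sits h/3 = 1.97/3 = 0.656667 m below the base (the top edge), so the centroid depth is h_c = 3.46 + 0.656667 = 4.11667 m.
A = ½ × 4 × 1.97 = 3.94 m².
Resultant F = γ·h_c·A = 10.05525 × 4.11667 × 3.94 = 163.093 kN.

F ≈ 163 kN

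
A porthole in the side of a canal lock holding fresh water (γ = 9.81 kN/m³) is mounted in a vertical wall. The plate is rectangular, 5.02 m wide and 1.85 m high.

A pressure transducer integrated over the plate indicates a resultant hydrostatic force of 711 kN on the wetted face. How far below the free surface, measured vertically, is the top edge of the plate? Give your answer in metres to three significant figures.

γ = 9.81 kN/m³.
A = 5.02 × 1.85 = 9.287 m².
From F = γ·h_c·A, the centroid depth is h_c = 711/(9.81 × 9.287) = 7.80414 m.
The centroid lies 1.85/2 = 0.925 m below the top edge, so the top edge sits at h_top = 7.80414 − 0.925 = 6.87914 m below the surface.

d_top ≈ 6.88 m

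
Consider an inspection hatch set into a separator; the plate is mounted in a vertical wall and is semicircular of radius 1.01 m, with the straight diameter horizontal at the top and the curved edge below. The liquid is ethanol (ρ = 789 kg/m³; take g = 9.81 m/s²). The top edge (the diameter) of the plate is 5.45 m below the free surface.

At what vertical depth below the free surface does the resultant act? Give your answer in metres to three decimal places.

γ = ρg = 789 × 9.81 / 1000 = 7.74009 kN/m³.
The centroid of a semicircle lies 4r/(3π) = 0.428657 m from the diameter, here below the top edge, so the centroid depth is h_c = 5.45 + 0.428657 = 5.87866 m.
A = πr²/2 = π × 1.01²/2 = 1.60237 m².
Resultant F = γ·h_c·A = 7.74009 × 5.87866 × 1.60237 = 72.91 kN.
I_c = (π/8 − 8/(9π))·r⁴ = 0.109757 × 1.01⁴ = 0.114214 m⁴.
Centre of pressure: y_p = y_c + I_c/(y_c·A) = 5.87866 + 0.114214/(5.87866 × 1.60237) = 5.87866 + 0.0121249 = 5.89078 m along the plane.

h_p = 5.891 m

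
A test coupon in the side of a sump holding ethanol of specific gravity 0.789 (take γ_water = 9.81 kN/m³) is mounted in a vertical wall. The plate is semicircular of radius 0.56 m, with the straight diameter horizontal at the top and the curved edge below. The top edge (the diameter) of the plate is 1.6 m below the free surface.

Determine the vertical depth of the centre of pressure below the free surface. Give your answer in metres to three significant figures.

γ = 0.789 × 9.81 = 7.74009 kN/m³.
The centroid of a semicircle lies 4r/(3π) = 0.237671 m from the diameter, here below the top edge, so the centroid depth is h_c = 1.6 + 0.237671 = 1.83767 m.
A = πr²/2 = π × 0.56²/2 = 0.492602 m².
Resultant F = γ·h_c·A = 7.74009 × 1.83767 × 0.492602 = 7.00664 kN.
I_c = (π/8 − 8/(9π))·r⁴ = 0.109757 × 0.56⁴ = 0.010794 m⁴.
Centre of pressure: y_p = y_c + I_c/(y_c·A) = 1.83767 + 0.010794/(1.83767 × 0.492602) = 1.83767 + 0.0119239 = 1.84959 m along the plane.

h_p = 1.85 m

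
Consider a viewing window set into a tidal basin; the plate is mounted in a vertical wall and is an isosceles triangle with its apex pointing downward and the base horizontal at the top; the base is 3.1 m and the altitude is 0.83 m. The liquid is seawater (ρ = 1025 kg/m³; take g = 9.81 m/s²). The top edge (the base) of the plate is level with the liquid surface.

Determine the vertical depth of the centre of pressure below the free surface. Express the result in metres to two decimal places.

γ = ρg = 1025 × 9.81 / 1000 = 10.05525 kN/m³.
With the apex down, the centroid sits h/3 = 0.83/3 = 0.276667 m below the base (the top edge), so the centroid depth is h_c = 0.276667 m.
A = ½ × 3.1 × 0.83 = 1.2865 m².
Resultant F = γ·h_c·A = 10.05525 × 0.276667 × 1.2865 = 3.57899 kN.
I_c = b·h³/36 = 3.1 × 0.83³/36 = 0.0492372 m⁴.
Centre of pressure: y_p = y_c + I_c/(y_c·A) = 0.276667 + 0.0492372/(0.276667 × 1.2865) = 0.276667 + 0.138333 = 0.415 m along the plane.

h_p = 0.42 m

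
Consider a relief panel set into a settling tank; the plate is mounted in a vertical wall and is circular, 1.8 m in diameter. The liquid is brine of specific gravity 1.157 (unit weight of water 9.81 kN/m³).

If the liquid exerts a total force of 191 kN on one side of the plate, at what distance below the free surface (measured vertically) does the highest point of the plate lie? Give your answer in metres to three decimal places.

d_top ≈ 5.713 m

γ = 1.157 × 9.81 = 11.35017 kN/m³.
A = π(0.9)² = 2.54469 m².
From F = γ·h_c·A, the centroid depth is h_c = 191/(11.35017 × 2.54469) = 6.61296 m.
The centroid is at the centre, 0.9 m below the top of the plate, so the highest point sits at h_top = 6.61296 − 0.9 = 5.71296 m below the surface.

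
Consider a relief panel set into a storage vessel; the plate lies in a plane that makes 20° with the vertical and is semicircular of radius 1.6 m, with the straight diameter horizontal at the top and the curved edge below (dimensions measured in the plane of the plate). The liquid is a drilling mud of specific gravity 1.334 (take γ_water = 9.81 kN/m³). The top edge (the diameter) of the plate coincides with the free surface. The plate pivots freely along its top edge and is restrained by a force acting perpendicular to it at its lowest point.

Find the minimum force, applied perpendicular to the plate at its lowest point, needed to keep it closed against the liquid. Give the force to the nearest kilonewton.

γ = 1.334 × 9.81 = 13.08654 kN/m³.
The plate makes 20° with the vertical, i.e. θ = 90° − 20° = 70° to the horizontal. Measuring y along the incline from the free-surface line, vertical depth h = y·sinθ with sinθ = 0.939693.
The centroid of a semicircle lies 4r/(3π) = 0.679061 m from the diameter, here below the top edge, so y_c = 0.679061 m and h_c = 0.679061 × 0.939693 = 0.638109 m.
A = πr²/2 = π × 1.6²/2 = 4.02124 m².
Resultant F = γ·h_c·A = 13.08654 × 0.638109 × 4.02124 = 33.5799 kN.
I_c = (π/8 − 8/(9π))·r⁴ = 0.109757 × 1.6⁴ = 0.719303 m⁴.
Centre of pressure: y_p = y_c + I_c/(y_c·A) = 0.679061 + 0.719303/(0.679061 × 4.02124) = 0.679061 + 0.263417 = 0.942478 m along the plane.
The resultant acts 0.679061 + 0.263417 = 0.942478 m (along the plate) below the hinge at the top edge, so the moment about the hinge is M = F × 0.942478 = 33.5799 × 0.942478 = 31.6483 kN·m.
A normal force at the bottom, 1.6 m from the hinge, must supply this moment: P = 31.6483/1.6 = 19.7802 kN.

P ≈ 20 kN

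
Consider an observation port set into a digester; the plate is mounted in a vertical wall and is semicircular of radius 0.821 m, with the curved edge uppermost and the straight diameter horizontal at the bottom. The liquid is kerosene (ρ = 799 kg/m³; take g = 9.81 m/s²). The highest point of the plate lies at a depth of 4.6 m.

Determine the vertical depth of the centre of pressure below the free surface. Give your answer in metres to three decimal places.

γ = ρg = 799 × 9.81 / 1000 = 7.83819 kN/m³.
The centroid lies 4r/(3π) = 0.348443 m above the diameter, so r − 4r/(3π) = 0.821 − 0.348443 = 0.472557 m below the topmost point, so the centroid depth is h_c = 4.6 + 0.472557 = 5.07256 m.
A = πr²/2 = π × 0.821²/2 = 1.05878 m².
Resultant F = γ·h_c·A = 7.83819 × 5.07256 × 1.05878 = 42.0968 kN.
I_c = (π/8 − 8/(9π))·r⁴ = 0.109757 × 0.821⁴ = 0.049866 m⁴.
Centre of pressure: y_p = y_c + I_c/(y_c·A) = 5.07256 + 0.049866/(5.07256 × 1.05878) = 5.07256 + 0.00928478 = 5.08184 m along the plane.

h_p = 5.082 m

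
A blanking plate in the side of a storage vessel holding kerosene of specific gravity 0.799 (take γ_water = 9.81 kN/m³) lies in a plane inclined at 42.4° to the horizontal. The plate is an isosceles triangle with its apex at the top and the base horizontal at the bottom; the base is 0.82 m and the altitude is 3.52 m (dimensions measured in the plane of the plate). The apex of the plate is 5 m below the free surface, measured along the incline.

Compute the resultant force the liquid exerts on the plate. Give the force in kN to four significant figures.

F ≈ 56.04 kN

γ = 0.799 × 9.81 = 7.83819 kN/m³.
Let θ = 42.4° be the plate's angle to the horizontal; measure y along the incline from where the plane meets the free surface. Vertical depth h = y·sinθ with sinθ = 0.674302.
With the apex up, the centroid sits 2h/3 = 2 × 3.52/3 = 2.34667 m below the apex, so y_c = 5 + 2.34667 = 7.34667 m and h_c = 7.34667 × 0.674302 = 4.95387 m.
A = ½ × 0.82 × 3.52 = 1.4432 m².
Resultant F = γ·h_c·A = 7.83819 × 4.95387 × 1.4432 = 56.0386 kN.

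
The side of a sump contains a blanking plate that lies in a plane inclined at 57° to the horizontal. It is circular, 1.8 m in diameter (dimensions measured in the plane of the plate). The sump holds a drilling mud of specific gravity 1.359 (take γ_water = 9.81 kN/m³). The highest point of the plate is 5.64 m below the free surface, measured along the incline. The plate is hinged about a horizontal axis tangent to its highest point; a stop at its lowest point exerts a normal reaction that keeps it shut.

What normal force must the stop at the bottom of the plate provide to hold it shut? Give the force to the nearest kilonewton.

P ≈ 96 kN

γ = 1.359 × 9.81 = 13.33179 kN/m³.
Let θ = 57° be the plate's angle to the horizontal; measure y along the incline from where the plane meets the free surface. Vertical depth h = y·sinθ with sinθ = 0.838671.
The centroid is at the centre, 0.9 m below the top of the plate, so y_c = 5.64 + 0.9 = 6.54 m and h_c = 6.54 × 0.838671 = 5.48491 m.
A = π(0.9)² = 2.54469 m².
Resultant F = γ·h_c·A = 13.33179 × 5.48491 × 2.54469 = 186.077 kN.
I_c = πr⁴/4 = π × 0.9⁴/4 = 0.5153 m⁴.
Centre of pressure: y_p = y_c + I_c/(y_c·A) = 6.54 + 0.5153/(6.54 × 2.54469) = 6.54 + 0.0309633 = 6.57096 m along the plane.
The resultant acts 0.9 + 0.0309633 = 0.930963 m (along the plate) below the hinge at the top edge, so the moment about the hinge is M = F × 0.930963 = 186.077 × 0.930963 = 173.231 kN·m.
A normal force at the bottom, 1.8 m from the hinge, must supply this moment: P = 173.231/1.8 = 96.2394 kN.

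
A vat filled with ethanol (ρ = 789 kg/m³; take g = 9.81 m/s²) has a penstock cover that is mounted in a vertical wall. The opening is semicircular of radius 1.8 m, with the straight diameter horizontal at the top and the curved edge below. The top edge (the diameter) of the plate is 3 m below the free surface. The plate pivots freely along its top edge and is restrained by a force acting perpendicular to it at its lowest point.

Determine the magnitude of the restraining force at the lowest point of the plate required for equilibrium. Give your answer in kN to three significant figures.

P ≈ 67.9 kN

γ = ρg = 789 × 9.81 / 1000 = 7.74009 kN/m³.
The centroid of a semicircle lies 4r/(3π) = 0.763944 m from the diameter, here below the top edge, so the centroid depth is h_c = 3 + 0.763944 = 3.76394 m.
A = πr²/2 = π × 1.8²/2 = 5.08938 m².
Resultant F = γ·h_c·A = 7.74009 × 3.76394 × 5.08938 = 148.27 kN.
I_c = (π/8 − 8/(9π))·r⁴ = 0.109757 × 1.8⁴ = 1.15219 m⁴.
Centre of pressure: y_p = y_c + I_c/(y_c·A) = 3.76394 + 1.15219/(3.76394 × 5.08938) = 3.76394 + 0.0601474 = 3.82409 m along the plane.
The resultant acts 0.763944 + 0.0601474 = 0.824091 m (along the plate) below the hinge at the top edge, so the moment about the hinge is M = F × 0.824091 = 148.27 × 0.824091 = 122.188 kN·m.
A normal force at the bottom, 1.8 m from the hinge, must supply this moment: P = 122.188/1.8 = 67.8822 kN.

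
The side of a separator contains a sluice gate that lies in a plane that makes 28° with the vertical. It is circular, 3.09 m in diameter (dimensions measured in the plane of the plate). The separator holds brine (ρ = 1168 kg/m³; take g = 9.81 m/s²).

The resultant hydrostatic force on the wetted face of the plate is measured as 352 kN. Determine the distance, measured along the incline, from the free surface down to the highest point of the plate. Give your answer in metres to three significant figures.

γ = ρg = 1168 × 9.81 / 1000 = 11.45808 kN/m³.
A = π(1.545)² = 7.49906 m².
From F = γ·h_c·A, the centroid depth is h_c = 352/(11.45808 × 7.49906) = 4.0966 m.
The plate makes 28° with the vertical, i.e. θ = 90° − 28° = 62° to the horizontal. Measuring y along the incline from the free-surface line, vertical depth h = y·sinθ with sinθ = 0.882948.
Along the incline, y_c = h_c/sinθ = 4.0966/0.882948 = 4.63968 m.
The centroid is at the centre, 1.545 m below the top of the plate, so the highest point sits at y_top = 4.63968 − 1.545 = 3.09468 m along the incline.

y_top ≈ 3.09 m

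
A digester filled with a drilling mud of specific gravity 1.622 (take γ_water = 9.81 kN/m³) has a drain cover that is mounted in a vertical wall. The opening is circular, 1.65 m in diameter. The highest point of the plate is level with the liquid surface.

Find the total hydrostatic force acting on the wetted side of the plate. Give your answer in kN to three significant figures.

γ = 1.622 × 9.81 = 15.91182 kN/m³.
The centroid is at the centre, 0.825 m below the top of the plate, so the centroid depth is h_c = 0.825 m.
A = π(0.825)² = 2.13825 m².
Resultant F = γ·h_c·A = 15.91182 × 0.825 × 2.13825 = 28.0693 kN.

F ≈ 28.1 kN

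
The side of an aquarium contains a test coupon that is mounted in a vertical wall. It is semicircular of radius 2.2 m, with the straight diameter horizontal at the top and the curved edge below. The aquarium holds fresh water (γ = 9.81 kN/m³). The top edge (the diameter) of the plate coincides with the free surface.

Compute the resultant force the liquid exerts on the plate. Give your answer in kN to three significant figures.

F ≈ 69.6 kN

γ = 9.81 kN/m³.
The centroid of a semicircle lies 4r/(3π) = 0.933709 m from the diameter, here below the top edge, so the centroid depth is h_c = 0.933709 m.
A = πr²/2 = π × 2.2²/2 = 7.60265 m².
Resultant F = γ·h_c·A = 9.81 × 0.933709 × 7.60265 = 69.6379 kN.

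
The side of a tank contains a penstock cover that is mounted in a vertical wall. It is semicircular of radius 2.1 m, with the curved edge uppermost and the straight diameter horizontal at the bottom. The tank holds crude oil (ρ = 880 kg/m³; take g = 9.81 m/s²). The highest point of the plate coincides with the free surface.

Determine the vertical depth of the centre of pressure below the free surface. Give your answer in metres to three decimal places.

γ = ρg = 880 × 9.81 / 1000 = 8.6328 kN/m³.
The centroid lies 4r/(3π) = 0.891268 m above the diameter, so r − 4r/(3π) = 2.1 − 0.891268 = 1.20873 m below the topmost point, so the centroid depth is h_c = 1.20873 m.
A = πr²/2 = π × 2.1²/2 = 6.92721 m².
Resultant F = γ·h_c·A = 8.6328 × 1.20873 × 6.92721 = 72.2835 kN.
I_c = (π/8 − 8/(9π))·r⁴ = 0.109757 × 2.1⁴ = 2.13457 m⁴.
Centre of pressure: y_p = y_c + I_c/(y_c·A) = 1.20873 + 2.13457/(1.20873 × 6.92721) = 1.20873 + 0.254931 = 1.46366 m along the plane.

h_p = 1.464 m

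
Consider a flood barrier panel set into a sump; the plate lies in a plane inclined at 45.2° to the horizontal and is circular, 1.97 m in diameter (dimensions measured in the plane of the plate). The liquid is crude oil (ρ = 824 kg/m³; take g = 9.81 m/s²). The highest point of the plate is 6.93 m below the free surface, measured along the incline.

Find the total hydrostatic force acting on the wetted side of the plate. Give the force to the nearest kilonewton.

γ = ρg = 824 × 9.81 / 1000 = 8.08344 kN/m³.
Let θ = 45.2° be the plate's angle to the horizontal; measure y along the incline from where the plane meets the free surface. Vertical depth h = y·sinθ with sinθ = 0.709571.
The centroid is at the centre, 0.985 m below the top of the plate, so y_c = 6.93 + 0.985 = 7.915 m and h_c = 7.915 × 0.709571 = 5.61625 m.
A = π(0.985)² = 3.04805 m².
Resultant F = γ·h_c·A = 8.08344 × 5.61625 × 3.04805 = 138.377 kN.

F ≈ 138 kN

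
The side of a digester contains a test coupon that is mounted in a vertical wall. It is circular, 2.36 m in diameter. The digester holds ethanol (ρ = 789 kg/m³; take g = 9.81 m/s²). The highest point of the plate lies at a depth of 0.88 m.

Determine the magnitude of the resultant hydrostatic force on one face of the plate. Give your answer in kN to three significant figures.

F ≈ 69.7 kN

γ = ρg = 789 × 9.81 / 1000 = 7.74009 kN/m³.
The centroid is at the centre, 1.18 m below the top of the plate, so the centroid depth is h_c = 0.88 + 1.18 = 2.06 m.
A = π(1.18)² = 4.37435 m².
Resultant F = γ·h_c·A = 7.74009 × 2.06 × 4.37435 = 69.7472 kN.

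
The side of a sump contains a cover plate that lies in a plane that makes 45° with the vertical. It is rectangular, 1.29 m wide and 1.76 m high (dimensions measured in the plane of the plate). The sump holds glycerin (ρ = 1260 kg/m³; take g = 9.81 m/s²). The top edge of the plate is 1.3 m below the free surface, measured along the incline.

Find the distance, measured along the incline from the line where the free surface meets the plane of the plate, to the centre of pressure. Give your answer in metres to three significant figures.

y_p = 2.30 m

γ = ρg = 1260 × 9.81 / 1000 = 12.3606 kN/m³.
The plate makes 45° with the vertical, i.e. θ = 90° − 45° = 45° to the horizontal. Measuring y along the incline from the free-surface line, vertical depth h = y·sinθ with sinθ = 0.707107.
The centroid lies 1.76/2 = 0.88 m below the top edge, so y_c = 1.3 + 0.88 = 2.18 m and h_c = 2.18 × 0.707107 = 1.54149 m.
A = 1.29 × 1.76 = 2.2704 m².
Resultant F = γ·h_c·A = 12.3606 × 1.54149 × 2.2704 = 43.2596 kN.
I_c = b·h³/12 = 1.29 × 1.76³/12 = 0.586066 m⁴.
Centre of pressure: y_p = y_c + I_c/(y_c·A) = 2.18 + 0.586066/(2.18 × 2.2704) = 2.18 + 0.11841 = 2.29841 m along the plane.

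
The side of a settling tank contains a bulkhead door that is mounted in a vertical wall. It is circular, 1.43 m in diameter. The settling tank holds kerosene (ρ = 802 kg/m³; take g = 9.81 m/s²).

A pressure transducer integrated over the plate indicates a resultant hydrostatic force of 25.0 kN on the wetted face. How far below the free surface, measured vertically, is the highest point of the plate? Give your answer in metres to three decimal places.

γ = ρg = 802 × 9.81 / 1000 = 7.86762 kN/m³.
A = π(0.715)² = 1.60606 m².
From F = γ·h_c·A, the centroid depth is h_c = 25.0/(7.86762 × 1.60606) = 1.97849 m.
The centroid is at the centre, 0.715 m below the top of the plate, so the highest point sits at h_top = 1.97849 − 0.715 = 1.26349 m below the surface.

d_top ≈ 1.263 m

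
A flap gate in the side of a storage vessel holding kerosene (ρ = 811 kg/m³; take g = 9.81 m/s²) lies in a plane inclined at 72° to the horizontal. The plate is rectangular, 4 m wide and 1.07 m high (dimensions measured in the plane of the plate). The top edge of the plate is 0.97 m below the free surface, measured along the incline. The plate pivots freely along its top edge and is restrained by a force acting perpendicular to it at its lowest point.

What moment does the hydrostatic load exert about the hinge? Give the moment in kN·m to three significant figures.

M ≈ 29.2 kN·m

γ = ρg = 811 × 9.81 / 1000 = 7.95591 kN/m³.
Let θ = 72° be the plate's angle to the horizontal; measure y along the incline from where the plane meets the free surface. Vertical depth h = y·sinθ with sinθ = 0.951057.
The centroid lies 1.07/2 = 0.535 m below the top edge, so y_c = 0.97 + 0.535 = 1.505 m and h_c = 1.505 × 0.951057 = 1.43134 m.
A = 4 × 1.07 = 4.28 m².
Resultant F = γ·h_c·A = 7.95591 × 1.43134 × 4.28 = 48.739 kN.
I_c = b·h³/12 = 4 × 1.07³/12 = 0.408348 m⁴.
Centre of pressure: y_p = y_c + I_c/(y_c·A) = 1.505 + 0.408348/(1.505 × 4.28) = 1.505 + 0.0633943 = 1.56839 m along the plane.
The resultant acts 0.535 + 0.0633943 = 0.598394 m (along the plate) below the hinge at the top edge, so the moment about the hinge is M = F × 0.598394 = 48.739 × 0.598394 = 29.1651 kN·m.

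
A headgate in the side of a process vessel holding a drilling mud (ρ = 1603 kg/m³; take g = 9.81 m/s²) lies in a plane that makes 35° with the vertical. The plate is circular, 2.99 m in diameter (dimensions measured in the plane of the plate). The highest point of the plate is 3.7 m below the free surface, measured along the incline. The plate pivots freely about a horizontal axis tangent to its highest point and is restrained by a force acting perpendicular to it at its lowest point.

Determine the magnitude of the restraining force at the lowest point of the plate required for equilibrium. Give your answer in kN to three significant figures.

γ = ρg = 1603 × 9.81 / 1000 = 15.72543 kN/m³.
The plate makes 35° with the vertical, i.e. θ = 90° − 35° = 55° to the horizontal. Measuring y along the incline from the free-surface line, vertical depth h = y·sinθ with sinθ = 0.819152.
The centroid is at the centre, 1.495 m below the top of the plate, so y_c = 3.7 + 1.495 = 5.195 m and h_c = 5.195 × 0.819152 = 4.25549 m.
A = π(1.495)² = 7.02154 m².
Resultant F = γ·h_c·A = 15.72543 × 4.25549 × 7.02154 = 469.877 kN.
I_c = πr⁴/4 = π × 1.495⁴/4 = 3.92333 m⁴.
Centre of pressure: y_p = y_c + I_c/(y_c·A) = 5.195 + 3.92333/(5.195 × 7.02154) = 5.195 + 0.107557 = 5.30256 m along the plane.
The resultant acts 1.495 + 0.107557 = 1.60256 m (along the plate) below the hinge at the top edge, so the moment about the hinge is M = F × 1.60256 = 469.877 × 1.60256 = 753.006 kN·m.
A normal force at the bottom, 2.99 m from the hinge, must supply this moment: P = 753.006/2.99 = 251.841 kN.

P ≈ 252 kN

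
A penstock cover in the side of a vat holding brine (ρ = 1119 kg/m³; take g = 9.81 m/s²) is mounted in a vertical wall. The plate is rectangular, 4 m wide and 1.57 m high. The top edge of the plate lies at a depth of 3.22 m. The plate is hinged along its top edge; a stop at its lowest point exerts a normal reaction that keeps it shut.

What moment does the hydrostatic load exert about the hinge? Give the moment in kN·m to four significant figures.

γ = ρg = 1119 × 9.81 / 1000 = 10.97739 kN/m³.
The centroid lies 1.57/2 = 0.785 m below the top edge, so the centroid depth is h_c = 3.22 + 0.785 = 4.005 m.
A = 4 × 1.57 = 6.28 m².
Resultant F = γ·h_c·A = 10.97739 × 4.005 × 6.28 = 276.097 kN.
I_c = b·h³/12 = 4 × 1.57³/12 = 1.28996 m⁴.
Centre of pressure: y_p = y_c + I_c/(y_c·A) = 4.005 + 1.28996/(4.005 × 6.28) = 4.005 + 0.0512878 = 4.05629 m along the plane.
The resultant acts 0.785 + 0.0512878 = 0.836288 m (along the plate) below the hinge at the top edge, so the moment about the hinge is M = F × 0.836288 = 276.097 × 0.836288 = 230.897 kN·m.

M ≈ 230.9 kN·m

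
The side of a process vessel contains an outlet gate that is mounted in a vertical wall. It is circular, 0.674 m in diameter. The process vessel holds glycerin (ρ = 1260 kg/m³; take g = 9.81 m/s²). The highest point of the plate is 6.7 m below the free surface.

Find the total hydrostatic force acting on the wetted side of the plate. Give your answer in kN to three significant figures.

F ≈ 31.0 kN

γ = ρg = 1260 × 9.81 / 1000 = 12.3606 kN/m³.
The centroid is at the centre, 0.337 m below the top of the plate, so the centroid depth is h_c = 6.7 + 0.337 = 7.037 m.
A = π(0.337)² = 0.356788 m².
Resultant F = γ·h_c·A = 12.3606 × 7.037 × 0.356788 = 31.034 kN.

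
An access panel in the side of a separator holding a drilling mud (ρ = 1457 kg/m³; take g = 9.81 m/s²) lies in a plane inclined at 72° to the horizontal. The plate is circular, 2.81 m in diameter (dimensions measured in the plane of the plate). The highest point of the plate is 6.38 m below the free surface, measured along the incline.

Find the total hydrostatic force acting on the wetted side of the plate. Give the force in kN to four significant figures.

γ = ρg = 1457 × 9.81 / 1000 = 14.29317 kN/m³.
Let θ = 72° be the plate's angle to the horizontal; measure y along the incline from where the plane meets the free surface. Vertical depth h = y·sinθ with sinθ = 0.951057.
The centroid is at the centre, 1.405 m below the top of the plate, so y_c = 6.38 + 1.405 = 7.785 m and h_c = 7.785 × 0.951057 = 7.40398 m.
A = π(1.405)² = 6.20158 m².
Resultant F = γ·h_c·A = 14.29317 × 7.40398 × 6.20158 = 656.291 kN.

F ≈ 656.3 kN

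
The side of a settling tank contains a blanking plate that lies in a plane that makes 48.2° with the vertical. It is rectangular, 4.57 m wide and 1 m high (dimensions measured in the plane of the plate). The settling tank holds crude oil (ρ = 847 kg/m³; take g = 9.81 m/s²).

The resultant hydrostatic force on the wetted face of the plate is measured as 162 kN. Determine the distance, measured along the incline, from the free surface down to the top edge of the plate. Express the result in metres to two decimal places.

y_top ≈ 5.90 m

γ = ρg = 847 × 9.81 / 1000 = 8.30907 kN/m³.
A = 4.57 × 1 = 4.57 m².
From F = γ·h_c·A, the centroid depth is h_c = 162/(8.30907 × 4.57) = 4.26625 m.
The plate makes 48.2° with the vertical, i.e. θ = 90° − 48.2° = 41.8° to the horizontal. Measuring y along the incline from the free-surface line, vertical depth h = y·sinθ with sinθ = 0.666532.
Along the incline, y_c = h_c/sinθ = 4.26625/0.666532 = 6.40067 m.
The centroid lies 1/2 = 0.5 m below the top edge, so the top edge sits at y_top = 6.40067 − 0.5 = 5.90067 m along the incline.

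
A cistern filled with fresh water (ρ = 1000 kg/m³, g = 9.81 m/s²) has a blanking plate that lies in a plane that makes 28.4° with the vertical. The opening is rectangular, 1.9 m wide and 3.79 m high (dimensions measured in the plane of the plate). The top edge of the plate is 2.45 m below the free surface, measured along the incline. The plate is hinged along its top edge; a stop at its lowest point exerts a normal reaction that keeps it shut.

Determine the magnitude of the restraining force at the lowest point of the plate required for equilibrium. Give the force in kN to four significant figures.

γ = ρg = 1000 × 9.81 = 9810 N/m³ = 9.81 kN/m³.
The plate makes 28.4° with the vertical, i.e. θ = 90° − 28.4° = 61.6° to the horizontal. Measuring y along the incline from the free-surface line, vertical depth h = y·sinθ with sinθ = 0.879649.
The centroid lies 3.79/2 = 1.895 m below the top edge, so y_c = 2.45 + 1.895 = 4.345 m and h_c = 4.345 × 0.879649 = 3.82207 m.
A = 1.9 × 3.79 = 7.201 m².
Resultant F = γ·h_c·A = 9.81 × 3.82207 × 7.201 = 269.998 kN.
I_c = b·h³/12 = 1.9 × 3.79³/12 = 8.61966 m⁴.
Centre of pressure: y_p = y_c + I_c/(y_c·A) = 4.345 + 8.61966/(4.345 × 7.201) = 4.345 + 0.275491 = 4.62049 m along the plane.
The resultant acts 1.895 + 0.275491 = 2.17049 m (along the plate) below the hinge at the top edge, so the moment about the hinge is M = F × 2.17049 = 269.998 × 2.17049 = 586.028 kN·m.
A normal force at the bottom, 3.79 m from the hinge, must supply this moment: P = 586.028/3.79 = 154.625 kN.

P ≈ 154.6 kN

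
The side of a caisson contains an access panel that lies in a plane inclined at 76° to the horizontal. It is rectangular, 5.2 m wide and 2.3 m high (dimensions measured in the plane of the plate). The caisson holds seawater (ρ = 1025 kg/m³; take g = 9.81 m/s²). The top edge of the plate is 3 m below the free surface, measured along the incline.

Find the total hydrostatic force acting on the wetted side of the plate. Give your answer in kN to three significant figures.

F ≈ 484 kN

γ = ρg = 1025 × 9.81 / 1000 = 10.05525 kN/m³.
Let θ = 76° be the plate's angle to the horizontal; measure y along the incline from where the plane meets the free surface. Vertical depth h = y·sinθ with sinθ = 0.970296.
The centroid lies 2.3/2 = 1.15 m below the top edge, so y_c = 3 + 1.15 = 4.15 m and h_c = 4.15 × 0.970296 = 4.02673 m.
A = 5.2 × 2.3 = 11.96 m².
Resultant F = γ·h_c·A = 10.05525 × 4.02673 × 11.96 = 484.258 kN.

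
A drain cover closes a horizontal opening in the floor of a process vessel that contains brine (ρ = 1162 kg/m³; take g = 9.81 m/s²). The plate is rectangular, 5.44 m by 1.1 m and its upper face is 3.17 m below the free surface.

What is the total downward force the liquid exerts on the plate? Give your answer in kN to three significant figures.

γ = ρg = 1162 × 9.81 / 1000 = 11.39922 kN/m³.
The plate is horizontal, so pressure is uniform at p = γ·h = 11.39922 × 3.17 = 36.1355 kN/m².
A = 5.44 × 1.1 = 5.984 m².
F = p·A = 36.1355 × 5.984 = 216.235 kN.

F ≈ 216 kN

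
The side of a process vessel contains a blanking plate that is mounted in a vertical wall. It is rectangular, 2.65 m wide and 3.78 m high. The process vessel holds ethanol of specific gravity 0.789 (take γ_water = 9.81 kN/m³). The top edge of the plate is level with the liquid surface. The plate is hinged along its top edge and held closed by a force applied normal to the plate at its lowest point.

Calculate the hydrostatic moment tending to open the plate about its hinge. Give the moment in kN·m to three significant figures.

M ≈ 369 kN·m

γ = 0.789 × 9.81 = 7.74009 kN/m³.
The centroid lies 3.78/2 = 1.89 m below the top edge, so the centroid depth is h_c = 1.89 m.
A = 2.65 × 3.78 = 10.017 m².
Resultant F = γ·h_c·A = 7.74009 × 1.89 × 10.017 = 146.536 kN.
I_c = b·h³/12 = 2.65 × 3.78³/12 = 11.9272 m⁴.
Centre of pressure: y_p = y_c + I_c/(y_c·A) = 1.89 + 11.9272/(1.89 × 10.017) = 1.89 + 0.629998 = 2.52 m along the plane.
The resultant acts 1.89 + 0.629998 = 2.52 m (along the plate) below the hinge at the top edge, so the moment about the hinge is M = F × 2.52 = 146.536 × 2.52 = 369.271 kN·m.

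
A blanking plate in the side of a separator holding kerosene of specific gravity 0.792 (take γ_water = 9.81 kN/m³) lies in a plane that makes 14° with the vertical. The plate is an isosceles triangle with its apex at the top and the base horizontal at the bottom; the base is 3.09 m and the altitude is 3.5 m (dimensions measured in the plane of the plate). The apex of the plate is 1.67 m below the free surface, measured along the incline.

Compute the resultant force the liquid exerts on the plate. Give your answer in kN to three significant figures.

γ = 0.792 × 9.81 = 7.76952 kN/m³.
The plate makes 14° with the vertical, i.e. θ = 90° − 14° = 76° to the horizontal. Measuring y along the incline from the free-surface line, vertical depth h = y·sinθ with sinθ = 0.970296.
With the apex up, the centroid sits 2h/3 = 2 × 3.5/3 = 2.33333 m below the apex, so y_c = 1.67 + 2.33333 = 4.00333 m and h_c = 4.00333 × 0.970296 = 3.88442 m.
A = ½ × 3.09 × 3.5 = 5.4075 m².
Resultant F = γ·h_c·A = 7.76952 × 3.88442 × 5.4075 = 163.199 kN.

F ≈ 163 kN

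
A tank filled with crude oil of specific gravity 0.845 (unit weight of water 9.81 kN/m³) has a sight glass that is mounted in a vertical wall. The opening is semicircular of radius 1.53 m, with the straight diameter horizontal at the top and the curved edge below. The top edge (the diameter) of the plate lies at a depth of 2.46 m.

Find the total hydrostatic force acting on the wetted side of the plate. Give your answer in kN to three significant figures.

γ = 0.845 × 9.81 = 8.28945 kN/m³.
The centroid of a semicircle lies 4r/(3π) = 0.649352 m from the diameter, here below the top edge, so the centroid depth is h_c = 2.46 + 0.649352 = 3.10935 m.
A = πr²/2 = π × 1.53²/2 = 3.67708 m².
Resultant F = γ·h_c·A = 8.28945 × 3.10935 × 3.67708 = 94.776 kN.

F ≈ 94.8 kN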